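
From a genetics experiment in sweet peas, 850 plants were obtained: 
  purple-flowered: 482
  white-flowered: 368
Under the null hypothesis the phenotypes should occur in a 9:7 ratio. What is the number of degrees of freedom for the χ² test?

A goodness-of-fit test with 2 phenotype classes has df = 2 − 1 = 1.

1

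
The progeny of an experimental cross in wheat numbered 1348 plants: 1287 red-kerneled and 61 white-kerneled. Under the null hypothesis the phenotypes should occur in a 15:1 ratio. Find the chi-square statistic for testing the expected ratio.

6.844

Under the 15:1 hypothesis (Σ ratio = 16, N = 1348):
  red-kerneled: 1348 × 15/16 = 1263.75
  white-kerneled: 1348 × 1/16 = 84.25
χ² = Σ (O − E)² / E
  red-kerneled: (1287 − 1263.75)² / 1263.75 = 0.4277
  white-kerneled: (61 − 84.25)² / 84.25 = 6.4162
χ² = 0.4277 + 6.4162 = 6.8439 ≈ 6.844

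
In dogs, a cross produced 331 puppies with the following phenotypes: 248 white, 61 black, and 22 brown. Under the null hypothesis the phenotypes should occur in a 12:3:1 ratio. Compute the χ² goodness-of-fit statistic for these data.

0.102

Expected counts for N = 331 under a 12:3:1 ratio (total parts = 16):
  white: 331 × 12/16 = 248.25
  black: 331 × 3/16 = 62.0625
  brown: 331 × 1/16 = 20.6875
χ² = Σ (O − E)² / E
  white: (248 − 248.25)² / 248.25 = 0.0003
  black: (61 − 62.0625)² / 62.0625 = 0.0182
  brown: (22 − 20.6875)² / 20.6875 = 0.0833
χ² = 0.0003 + 0.0182 + 0.0833 = 0.1018 ≈ 0.102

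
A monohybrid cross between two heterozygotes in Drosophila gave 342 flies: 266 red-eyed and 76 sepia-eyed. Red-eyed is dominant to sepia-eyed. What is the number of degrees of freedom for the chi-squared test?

1

For a monohybrid cross between heterozygotes with complete dominance, the expected phenotypic ratio is 3:1.
A goodness-of-fit test with 2 phenotype classes has df = 2 − 1 = 1.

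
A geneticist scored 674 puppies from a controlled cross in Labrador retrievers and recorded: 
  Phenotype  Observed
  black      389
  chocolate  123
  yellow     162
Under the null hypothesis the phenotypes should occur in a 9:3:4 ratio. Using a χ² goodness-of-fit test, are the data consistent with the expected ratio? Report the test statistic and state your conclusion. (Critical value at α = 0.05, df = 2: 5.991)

Expected counts for N = 674 under a 9:3:4 ratio (total parts = 16):
  black: 674 × 9/16 = 379.125
  chocolate: 674 × 3/16 = 126.375
  yellow: 674 × 4/16 = 168.5
χ² = Σ (O − E)² / E
  black: (389 − 379.125)² / 379.125 = 0.2572
  chocolate: (123 − 126.375)² / 126.375 = 0.0901
  yellow: (162 − 168.5)² / 168.5 = 0.2507
χ² = 0.2572 + 0.0901 + 0.2507 = 0.598
Degrees of freedom = 3 − 1 = 2; critical value at α = 0.05 is 5.991.
Since 0.598 < 5.991, we fail to reject the null hypothesis — the data are consistent with the 9:3:4 ratio.

0.598; consistent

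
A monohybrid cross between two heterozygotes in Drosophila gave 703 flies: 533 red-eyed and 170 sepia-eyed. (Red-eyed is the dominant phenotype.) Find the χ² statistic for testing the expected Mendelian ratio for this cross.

For a monohybrid cross between heterozygotes with complete dominance, the expected phenotypic ratio is 3:1.
Expected counts for N = 703 under a 3:1 ratio (total parts = 4):
  red-eyed: 703 × 3/4 = 527.25
  sepia-eyed: 703 × 1/4 = 175.75
χ² = Σ (O − E)² / E
  red-eyed: (533 − 527.25)² / 527.25 = 0.0627
  sepia-eyed: (170 − 175.75)² / 175.75 = 0.1881
χ² = 0.0627 + 0.1881 = 0.2508 ≈ 0.251

0.251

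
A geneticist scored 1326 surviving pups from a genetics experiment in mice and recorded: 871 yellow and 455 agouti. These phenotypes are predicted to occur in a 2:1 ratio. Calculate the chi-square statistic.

0.574

The 2:1 ratio has 3 parts, so with N = 1326 the expected counts are:
  yellow: 1326 × 2/3 = 884
  agouti: 1326 × 1/3 = 442
χ² = Σ (O − E)² / E
  yellow: (871 − 884)² / 884 = 0.1912
  agouti: (455 − 442)² / 442 = 0.3824
χ² = 0.1912 + 0.3824 = 0.5736 ≈ 0.574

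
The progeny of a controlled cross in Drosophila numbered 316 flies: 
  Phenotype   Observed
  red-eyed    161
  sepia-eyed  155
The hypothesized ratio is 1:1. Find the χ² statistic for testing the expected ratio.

Total ratio parts = 2. Expected numbers out of 316:
  red-eyed: 316 × 1/2 = 158
  sepia-eyed: 316 × 1/2 = 158
χ² = Σ (O − E)² / E
  red-eyed: (161 − 158)² / 158 = 0.0570
  sepia-eyed: (155 − 158)² / 158 = 0.0570
χ² = 0.0570 + 0.0570 = 0.114

0.114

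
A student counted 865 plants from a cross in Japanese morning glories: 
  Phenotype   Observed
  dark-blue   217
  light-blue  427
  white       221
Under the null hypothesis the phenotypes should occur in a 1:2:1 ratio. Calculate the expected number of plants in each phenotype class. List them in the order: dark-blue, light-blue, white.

216.25, 432.5, 216.25

Under the 1:2:1 hypothesis (Σ ratio = 4, N = 865):
  dark-blue: 865 × 1/4 = 216.25
  light-blue: 865 × 2/4 = 432.5
  white: 865 × 1/4 = 216.25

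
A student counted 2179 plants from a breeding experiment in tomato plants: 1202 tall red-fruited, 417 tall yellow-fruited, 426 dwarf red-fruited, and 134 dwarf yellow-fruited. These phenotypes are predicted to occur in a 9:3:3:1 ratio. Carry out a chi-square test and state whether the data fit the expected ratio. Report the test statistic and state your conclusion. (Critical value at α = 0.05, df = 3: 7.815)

1.411; consistent

Under the 9:3:3:1 hypothesis (Σ ratio = 16, N = 2179):
  tall red-fruited: 2179 × 9/16 = 1225.6875
  tall yellow-fruited: 2179 × 3/16 = 408.5625
  dwarf red-fruited: 2179 × 3/16 = 408.5625
  dwarf yellow-fruited: 2179 × 1/16 = 136.1875
χ² = Σ (O − E)² / E
  tall red-fruited: (1202 − 1225.6875)² / 1225.6875 = 0.4578
  tall yellow-fruited: (417 − 408.5625)² / 408.5625 = 0.1742
  dwarf red-fruited: (426 − 408.5625)² / 408.5625 = 0.7442
  dwarf yellow-fruited: (134 − 136.1875)² / 136.1875 = 0.0351
χ² = 0.4578 + 0.1742 + 0.7442 + 0.0351 = 1.4113 ≈ 1.411
Degrees of freedom = 4 − 1 = 3; critical value at α = 0.05 is 7.815.
Since 1.411 < 7.815, we fail to reject the null hypothesis — the data are consistent with the 9:3:3:1 ratio.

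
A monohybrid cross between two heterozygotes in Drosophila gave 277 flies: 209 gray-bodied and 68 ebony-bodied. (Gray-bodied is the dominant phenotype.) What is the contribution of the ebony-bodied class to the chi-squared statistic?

0.023

For a monohybrid cross between heterozygotes with complete dominance, the expected phenotypic ratio is 3:1.
The 3:1 ratio has 4 parts, so with N = 277 the expected counts are:
  gray-bodied: 277 × 3/4 = 207.75
  ebony-bodied: 277 × 1/4 = 69.25
Contribution of ebony-bodied: (68 − 69.25)² / 69.25 = 0.0226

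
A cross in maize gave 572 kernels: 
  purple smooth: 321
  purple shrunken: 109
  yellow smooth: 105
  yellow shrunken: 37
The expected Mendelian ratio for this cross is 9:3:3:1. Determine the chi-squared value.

Total ratio parts = 16. Expected numbers out of 572:
  purple smooth: 572 × 9/16 = 321.75
  purple shrunken: 572 × 3/16 = 107.25
  yellow smooth: 572 × 3/16 = 107.25
  yellow shrunken: 572 × 1/16 = 35.75
χ² = Σ (O − E)² / E
  purple smooth: (321 − 321.75)² / 321.75 = 0.0017
  purple shrunken: (109 − 107.25)² / 107.25 = 0.0286
  yellow smooth: (105 − 107.25)² / 107.25 = 0.0472
  yellow shrunken: (37 − 35.75)² / 35.75 = 0.0437
χ² = 0.0017 + 0.0286 + 0.0472 + 0.0437 = 0.1212 ≈ 0.121

0.121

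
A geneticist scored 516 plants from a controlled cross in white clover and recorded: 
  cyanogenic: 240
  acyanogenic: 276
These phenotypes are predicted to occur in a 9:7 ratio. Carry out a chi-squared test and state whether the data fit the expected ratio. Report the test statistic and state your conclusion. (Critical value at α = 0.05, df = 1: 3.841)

Total ratio parts = 16. Expected numbers out of 516:
  cyanogenic: 516 × 9/16 = 290.25
  acyanogenic: 516 × 7/16 = 225.75
χ² = Σ (O − E)² / E
  cyanogenic: (240 − 290.25)² / 290.25 = 8.6996
  acyanogenic: (276 − 225.75)² / 225.75 = 11.1852
χ² = 8.6996 + 11.1852 = 19.8848 ≈ 19.885
Degrees of freedom = 2 − 1 = 1; critical value at α = 0.05 is 3.841.
Since 19.885 > 3.841, we reject the null hypothesis — the data do not fit the 9:7 ratio.

19.885; not consistent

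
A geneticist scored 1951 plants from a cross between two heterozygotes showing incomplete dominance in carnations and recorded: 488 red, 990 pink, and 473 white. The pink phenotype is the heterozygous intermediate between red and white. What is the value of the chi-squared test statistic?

0.662

With incomplete dominance, a heterozygote × heterozygote cross gives a 1:2:1 phenotypic ratio.
Total ratio parts = 4. Expected numbers out of 1951:
  red: 1951 × 1/4 = 487.75
  pink: 1951 × 2/4 = 975.5
  white: 1951 × 1/4 = 487.75
χ² = Σ (O − E)² / E
  red: (488 − 487.75)² / 487.75 = 0.0001
  pink: (990 − 975.5)² / 975.5 = 0.2155
  white: (473 − 487.75)² / 487.75 = 0.4461
χ² = 0.0001 + 0.2155 + 0.4461 = 0.6617 ≈ 0.662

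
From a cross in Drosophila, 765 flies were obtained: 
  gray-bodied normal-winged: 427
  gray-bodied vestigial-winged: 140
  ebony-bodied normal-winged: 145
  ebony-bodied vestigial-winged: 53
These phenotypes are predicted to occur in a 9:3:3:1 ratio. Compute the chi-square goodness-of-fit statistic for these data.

Total ratio parts = 16. Expected numbers out of 765:
  gray-bodied normal-winged: 765 × 9/16 = 430.3125
  gray-bodied vestigial-winged: 765 × 3/16 = 143.4375
  ebony-bodied normal-winged: 765 × 3/16 = 143.4375
  ebony-bodied vestigial-winged: 765 × 1/16 = 47.8125
χ² = Σ (O − E)² / E
  gray-bodied normal-winged: (427 − 430.3125)² / 430.3125 = 0.0255
  gray-bodied vestigial-winged: (140 − 143.4375)² / 143.4375 = 0.0824
  ebony-bodied normal-winged: (145 − 143.4375)² / 143.4375 = 0.0170
  ebony-bodied vestigial-winged: (53 − 47.8125)² / 47.8125 = 0.5628
χ² = 0.0255 + 0.0824 + 0.0170 + 0.5628 = 0.6877 ≈ 0.688

0.688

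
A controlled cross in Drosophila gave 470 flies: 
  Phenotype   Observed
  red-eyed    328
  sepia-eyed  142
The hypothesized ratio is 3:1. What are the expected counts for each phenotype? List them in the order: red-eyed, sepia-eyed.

Expected counts for N = 470 under a 3:1 ratio (total parts = 4):
  red-eyed: 470 × 3/4 = 352.5
  sepia-eyed: 470 × 1/4 = 117.5

352.5, 117.5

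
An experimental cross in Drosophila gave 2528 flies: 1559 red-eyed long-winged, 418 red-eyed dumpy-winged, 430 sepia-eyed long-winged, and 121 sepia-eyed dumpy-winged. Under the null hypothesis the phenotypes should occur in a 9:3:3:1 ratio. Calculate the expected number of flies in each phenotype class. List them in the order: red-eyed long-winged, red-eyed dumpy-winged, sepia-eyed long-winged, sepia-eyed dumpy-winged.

1422, 474, 474, 158

Under the 9:3:3:1 hypothesis (Σ ratio = 16, N = 2528):
  red-eyed long-winged: 2528 × 9/16 = 1422
  red-eyed dumpy-winged: 2528 × 3/16 = 474
  sepia-eyed long-winged: 2528 × 3/16 = 474
  sepia-eyed dumpy-winged: 2528 × 1/16 = 158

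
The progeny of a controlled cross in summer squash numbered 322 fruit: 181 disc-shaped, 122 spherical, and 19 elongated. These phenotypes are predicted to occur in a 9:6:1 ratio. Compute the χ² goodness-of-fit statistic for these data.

Total ratio parts = 16. Expected numbers out of 322:
  disc-shaped: 322 × 9/16 = 181.125
  spherical: 322 × 6/16 = 120.75
  elongated: 322 × 1/16 = 20.125
χ² = Σ (O − E)² / E
  disc-shaped: (181 − 181.125)² / 181.125 = 0.0001
  spherical: (122 − 120.75)² / 120.75 = 0.0129
  elongated: (19 − 20.125)² / 20.125 = 0.0629
χ² = 0.0001 + 0.0129 + 0.0629 = 0.0759 ≈ 0.076

0.076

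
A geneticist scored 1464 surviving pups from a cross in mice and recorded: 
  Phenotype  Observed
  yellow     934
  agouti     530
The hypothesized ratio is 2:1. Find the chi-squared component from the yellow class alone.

Expected counts for N = 1464 under a 2:1 ratio (total parts = 3):
  yellow: 1464 × 2/3 = 976
  agouti: 1464 × 1/3 = 488
Contribution of yellow: (934 − 976)² / 976 = 1.8074

1.807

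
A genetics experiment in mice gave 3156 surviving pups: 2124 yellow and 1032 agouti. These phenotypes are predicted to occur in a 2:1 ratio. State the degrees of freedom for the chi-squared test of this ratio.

1

A goodness-of-fit test with 2 phenotype classes has df = 2 − 1 = 1.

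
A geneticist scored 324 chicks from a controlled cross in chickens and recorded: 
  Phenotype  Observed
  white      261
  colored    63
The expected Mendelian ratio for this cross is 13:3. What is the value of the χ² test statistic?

Total ratio parts = 16. Expected numbers out of 324:
  white: 324 × 13/16 = 263.25
  colored: 324 × 3/16 = 60.75
χ² = Σ (O − E)² / E
  white: (261 − 263.25)² / 263.25 = 0.0192
  colored: (63 − 60.75)² / 60.75 = 0.0833
χ² = 0.0192 + 0.0833 = 0.1025 ≈ 0.103

0.103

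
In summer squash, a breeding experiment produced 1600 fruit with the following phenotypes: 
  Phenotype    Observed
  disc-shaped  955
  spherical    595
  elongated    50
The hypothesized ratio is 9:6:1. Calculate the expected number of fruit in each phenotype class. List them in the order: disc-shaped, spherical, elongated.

900, 600, 100

Expected counts for N = 1600 under a 9:6:1 ratio (total parts = 16):
  disc-shaped: 1600 × 9/16 = 900
  spherical: 1600 × 6/16 = 600
  elongated: 1600 × 1/16 = 100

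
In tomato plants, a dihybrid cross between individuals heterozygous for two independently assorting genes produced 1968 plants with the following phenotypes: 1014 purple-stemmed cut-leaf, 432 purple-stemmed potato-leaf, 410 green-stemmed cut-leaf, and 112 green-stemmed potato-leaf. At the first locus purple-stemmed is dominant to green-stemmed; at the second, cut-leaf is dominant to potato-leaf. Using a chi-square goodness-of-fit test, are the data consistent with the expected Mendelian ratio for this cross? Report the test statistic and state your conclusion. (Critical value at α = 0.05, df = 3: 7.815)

24.108; not consistent

A dihybrid F₂ with independent assortment and complete dominance at both loci gives a 9:3:3:1 phenotypic ratio.
Total ratio parts = 16. Expected numbers out of 1968:
  purple-stemmed cut-leaf: 1968 × 9/16 = 1107
  purple-stemmed potato-leaf: 1968 × 3/16 = 369
  green-stemmed cut-leaf: 1968 × 3/16 = 369
  green-stemmed potato-leaf: 1968 × 1/16 = 123
χ² = Σ (O − E)² / E
  purple-stemmed cut-leaf: (1014 − 1107)² / 1107 = 7.8130
  purple-stemmed potato-leaf: (432 − 369)² / 369 = 10.7561
  green-stemmed cut-leaf: (410 − 369)² / 369 = 4.5556
  green-stemmed potato-leaf: (112 − 123)² / 123 = 0.9837
χ² = 7.8130 + 10.7561 + 4.5556 + 0.9837 = 24.1084 ≈ 24.108
Degrees of freedom = 4 − 1 = 3; critical value at α = 0.05 is 7.815.
Since 24.108 > 7.815, we reject the null hypothesis — the data do not fit the 9:3:3:1 ratio.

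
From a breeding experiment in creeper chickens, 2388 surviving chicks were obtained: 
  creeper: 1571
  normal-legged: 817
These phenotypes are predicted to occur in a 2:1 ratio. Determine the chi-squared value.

The 2:1 ratio has 3 parts, so with N = 2388 the expected counts are:
  creeper: 2388 × 2/3 = 1592
  normal-legged: 2388 × 1/3 = 796
χ² = Σ (O − E)² / E
  creeper: (1571 − 1592)² / 1592 = 0.2770
  normal-legged: (817 − 796)² / 796 = 0.5540
χ² = 0.2770 + 0.5540 = 0.831

0.831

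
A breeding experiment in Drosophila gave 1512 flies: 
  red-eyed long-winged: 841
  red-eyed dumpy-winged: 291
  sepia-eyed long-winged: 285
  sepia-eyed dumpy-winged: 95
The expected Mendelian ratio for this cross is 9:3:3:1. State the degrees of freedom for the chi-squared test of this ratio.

A goodness-of-fit test with 4 phenotype classes has df = 4 − 1 = 3.

3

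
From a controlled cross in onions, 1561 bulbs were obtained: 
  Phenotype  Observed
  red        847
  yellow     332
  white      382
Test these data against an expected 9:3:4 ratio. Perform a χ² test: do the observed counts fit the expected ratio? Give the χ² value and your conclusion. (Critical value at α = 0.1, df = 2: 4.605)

Total ratio parts = 16. Expected numbers out of 1561:
  red: 1561 × 9/16 = 878.0625
  yellow: 1561 × 3/16 = 292.6875
  white: 1561 × 4/16 = 390.25
χ² = Σ (O − E)² / E
  red: (847 − 878.0625)² / 878.0625 = 1.0989
  yellow: (332 − 292.6875)² / 292.6875 = 5.2803
  white: (382 − 390.25)² / 390.25 = 0.1744
χ² = 1.0989 + 5.2803 + 0.1744 = 6.5536 ≈ 6.554
Degrees of freedom = 3 − 1 = 2; critical value at α = 0.1 is 4.605.
Since 6.554 > 4.605, we reject the null hypothesis — the data do not fit the 9:3:4 ratio.

6.554; not consistent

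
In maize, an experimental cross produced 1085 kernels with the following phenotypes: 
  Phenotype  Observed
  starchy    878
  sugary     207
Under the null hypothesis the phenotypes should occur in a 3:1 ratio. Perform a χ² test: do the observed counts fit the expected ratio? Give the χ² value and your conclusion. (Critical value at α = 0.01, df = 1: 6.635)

Expected counts for N = 1085 under a 3:1 ratio (total parts = 4):
  starchy: 1085 × 3/4 = 813.75
  sugary: 1085 × 1/4 = 271.25
χ² = Σ (O − E)² / E
  starchy: (878 − 813.75)² / 813.75 = 5.0729
  sugary: (207 − 271.25)² / 271.25 = 15.2187
χ² = 5.0729 + 15.2187 = 20.2916 ≈ 20.292
Degrees of freedom = 2 − 1 = 1; critical value at α = 0.01 is 6.635.
Since 20.292 > 6.635, we reject the null hypothesis — the data do not fit the 3:1 ratio.

20.292; not consistent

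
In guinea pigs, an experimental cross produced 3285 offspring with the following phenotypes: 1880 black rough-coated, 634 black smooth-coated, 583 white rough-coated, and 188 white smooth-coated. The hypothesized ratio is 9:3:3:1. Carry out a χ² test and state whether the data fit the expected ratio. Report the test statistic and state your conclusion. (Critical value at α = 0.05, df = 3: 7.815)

4.312; consistent

The 9:3:3:1 ratio has 16 parts, so with N = 3285 the expected counts are:
  black rough-coated: 3285 × 9/16 = 1847.8125
  black smooth-coated: 3285 × 3/16 = 615.9375
  white rough-coated: 3285 × 3/16 = 615.9375
  white smooth-coated: 3285 × 1/16 = 205.3125
χ² = Σ (O − E)² / E
  black rough-coated: (1880 − 1847.8125)² / 1847.8125 = 0.5607
  black smooth-coated: (634 − 615.9375)² / 615.9375 = 0.5297
  white rough-coated: (583 − 615.9375)² / 615.9375 = 1.7613
  white smooth-coated: (188 − 205.3125)² / 205.3125 = 1.4598
χ² = 0.5607 + 0.5297 + 1.7613 + 1.4598 = 4.3115 ≈ 4.312
Degrees of freedom = 4 − 1 = 3; critical value at α = 0.05 is 7.815.
Since 4.312 < 7.815, we fail to reject the null hypothesis — the data are consistent with the 9:3:3:1 ratio.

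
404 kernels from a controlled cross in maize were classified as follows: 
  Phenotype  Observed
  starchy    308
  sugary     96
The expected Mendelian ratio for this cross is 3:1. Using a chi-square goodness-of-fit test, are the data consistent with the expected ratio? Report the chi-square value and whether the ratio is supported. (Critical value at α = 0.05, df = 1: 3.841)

The 3:1 ratio has 4 parts, so with N = 404 the expected counts are:
  starchy: 404 × 3/4 = 303
  sugary: 404 × 1/4 = 101
χ² = Σ (O − E)² / E
  starchy: (308 − 303)² / 303 = 0.0825
  sugary: (96 − 101)² / 101 = 0.2475
χ² = 0.0825 + 0.2475 = 0.330
Degrees of freedom = 2 − 1 = 1; critical value at α = 0.05 is 3.841.
Since 0.330 < 3.841, we fail to reject the null hypothesis — the data are consistent with the 3:1 ratio.

0.330; consistent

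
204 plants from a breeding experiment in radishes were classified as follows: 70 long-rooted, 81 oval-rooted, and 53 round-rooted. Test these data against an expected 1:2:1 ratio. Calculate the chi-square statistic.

Under the 1:2:1 hypothesis (Σ ratio = 4, N = 204):
  long-rooted: 204 × 1/4 = 51
  oval-rooted: 204 × 2/4 = 102
  round-rooted: 204 × 1/4 = 51
χ² = Σ (O − E)² / E
  long-rooted: (70 − 51)² / 51 = 7.0784
  oval-rooted: (81 − 102)² / 102 = 4.3235
  round-rooted: (53 − 51)² / 51 = 0.0784
χ² = 7.0784 + 4.3235 + 0.0784 = 11.4803 ≈ 11.480

11.480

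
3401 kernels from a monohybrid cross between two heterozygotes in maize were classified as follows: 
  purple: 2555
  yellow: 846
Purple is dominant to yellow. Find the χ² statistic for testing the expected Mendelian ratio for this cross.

0.028

For a monohybrid cross between heterozygotes with complete dominance, the expected phenotypic ratio is 3:1.
Total ratio parts = 4. Expected numbers out of 3401:
  purple: 3401 × 3/4 = 2550.75
  yellow: 3401 × 1/4 = 850.25
χ² = Σ (O − E)² / E
  purple: (2555 − 2550.75)² / 2550.75 = 0.0071
  yellow: (846 − 850.25)² / 850.25 = 0.0212
χ² = 0.0071 + 0.0212 = 0.0283 ≈ 0.028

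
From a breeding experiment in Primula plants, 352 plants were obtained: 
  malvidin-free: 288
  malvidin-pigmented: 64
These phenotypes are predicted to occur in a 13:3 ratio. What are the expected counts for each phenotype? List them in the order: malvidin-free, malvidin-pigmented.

286, 66

Under the 13:3 hypothesis (Σ ratio = 16, N = 352):
  malvidin-free: 352 × 13/16 = 286
  malvidin-pigmented: 352 × 3/16 = 66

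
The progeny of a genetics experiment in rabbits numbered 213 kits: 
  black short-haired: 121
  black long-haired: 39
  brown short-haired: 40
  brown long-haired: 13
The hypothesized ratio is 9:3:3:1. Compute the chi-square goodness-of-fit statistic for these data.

Under the 9:3:3:1 hypothesis (Σ ratio = 16, N = 213):
  black short-haired: 213 × 9/16 = 119.8125
  black long-haired: 213 × 3/16 = 39.9375
  brown short-haired: 213 × 3/16 = 39.9375
  brown long-haired: 213 × 1/16 = 13.3125
χ² = Σ (O − E)² / E
  black short-haired: (121 − 119.8125)² / 119.8125 = 0.0118
  black long-haired: (39 − 39.9375)² / 39.9375 = 0.0220
  brown short-haired: (40 − 39.9375)² / 39.9375 = 0.0001
  brown long-haired: (13 − 13.3125)² / 13.3125 = 0.0073
χ² = 0.0118 + 0.0220 + 0.0001 + 0.0073 = 0.0412 ≈ 0.041

0.041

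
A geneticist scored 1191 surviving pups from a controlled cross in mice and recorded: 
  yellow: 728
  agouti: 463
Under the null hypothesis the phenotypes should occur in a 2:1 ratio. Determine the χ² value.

16.458

Total ratio parts = 3. Expected numbers out of 1191:
  yellow: 1191 × 2/3 = 794
  agouti: 1191 × 1/3 = 397
χ² = Σ (O − E)² / E
  yellow: (728 − 794)² / 794 = 5.4861
  agouti: (463 − 397)² / 397 = 10.9723
χ² = 5.4861 + 10.9723 = 16.4584 ≈ 16.458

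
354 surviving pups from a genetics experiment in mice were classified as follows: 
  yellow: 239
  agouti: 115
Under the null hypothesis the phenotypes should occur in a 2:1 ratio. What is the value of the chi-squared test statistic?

Expected counts for N = 354 under a 2:1 ratio (total parts = 3):
  yellow: 354 × 2/3 = 236
  agouti: 354 × 1/3 = 118
χ² = Σ (O − E)² / E
  yellow: (239 − 236)² / 236 = 0.0381
  agouti: (115 − 118)² / 118 = 0.0763
χ² = 0.0381 + 0.0763 = 0.1144 ≈ 0.114

0.114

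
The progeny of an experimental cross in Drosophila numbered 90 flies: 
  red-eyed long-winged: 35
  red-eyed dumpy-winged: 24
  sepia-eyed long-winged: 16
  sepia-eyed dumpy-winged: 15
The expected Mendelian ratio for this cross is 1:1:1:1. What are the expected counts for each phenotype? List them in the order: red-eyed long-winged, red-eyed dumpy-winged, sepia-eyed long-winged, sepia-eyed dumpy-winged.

Under the 1:1:1:1 hypothesis (Σ ratio = 4, N = 90):
  red-eyed long-winged: 90 × 1/4 = 22.5
  red-eyed dumpy-winged: 90 × 1/4 = 22.5
  sepia-eyed long-winged: 90 × 1/4 = 22.5
  sepia-eyed dumpy-winged: 90 × 1/4 = 22.5

22.5, 22.5, 22.5, 22.5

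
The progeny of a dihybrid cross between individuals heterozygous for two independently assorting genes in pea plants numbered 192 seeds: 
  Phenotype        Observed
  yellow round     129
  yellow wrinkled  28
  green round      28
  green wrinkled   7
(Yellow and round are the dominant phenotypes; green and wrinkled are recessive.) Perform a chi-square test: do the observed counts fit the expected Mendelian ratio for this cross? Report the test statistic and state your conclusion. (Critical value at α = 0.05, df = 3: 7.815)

9.722; not consistent

A dihybrid F₂ with independent assortment and complete dominance at both loci gives a 9:3:3:1 phenotypic ratio.
The 9:3:3:1 ratio has 16 parts, so with N = 192 the expected counts are:
  yellow round: 192 × 9/16 = 108
  yellow wrinkled: 192 × 3/16 = 36
  green round: 192 × 3/16 = 36
  green wrinkled: 192 × 1/16 = 12
χ² = Σ (O − E)² / E
  yellow round: (129 − 108)² / 108 = 4.0833
  yellow wrinkled: (28 − 36)² / 36 = 1.7778
  green round: (28 − 36)² / 36 = 1.7778
  green wrinkled: (7 − 12)² / 12 = 2.0833
χ² = 4.0833 + 1.7778 + 1.7778 + 2.0833 = 9.7222 ≈ 9.722
Degrees of freedom = 4 − 1 = 3; critical value at α = 0.05 is 7.815.
Since 9.722 > 7.815, we reject the null hypothesis — the data do not fit the 9:3:3:1 ratio.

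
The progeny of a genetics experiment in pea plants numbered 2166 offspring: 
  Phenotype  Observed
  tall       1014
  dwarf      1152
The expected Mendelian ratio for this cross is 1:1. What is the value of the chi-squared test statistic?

8.792

Total ratio parts = 2. Expected numbers out of 2166:
  tall: 2166 × 1/2 = 1083
  dwarf: 2166 × 1/2 = 1083
χ² = Σ (O − E)² / E
  tall: (1014 − 1083)² / 1083 = 4.3961
  dwarf: (1152 − 1083)² / 1083 = 4.3961
χ² = 4.3961 + 4.3961 = 8.7922 ≈ 8.792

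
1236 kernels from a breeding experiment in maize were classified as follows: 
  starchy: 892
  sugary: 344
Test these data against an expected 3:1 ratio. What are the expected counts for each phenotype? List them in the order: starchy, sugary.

927, 309

The 3:1 ratio has 4 parts, so with N = 1236 the expected counts are:
  starchy: 1236 × 3/4 = 927
  sugary: 1236 × 1/4 = 309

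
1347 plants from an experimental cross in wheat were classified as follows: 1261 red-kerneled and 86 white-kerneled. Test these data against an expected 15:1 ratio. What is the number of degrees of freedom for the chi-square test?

1

A goodness-of-fit test with 2 phenotype classes has df = 2 − 1 = 1.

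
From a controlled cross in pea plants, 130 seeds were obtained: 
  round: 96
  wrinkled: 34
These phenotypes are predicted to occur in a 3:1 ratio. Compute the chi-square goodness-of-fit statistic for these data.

0.092

Total ratio parts = 4. Expected numbers out of 130:
  round: 130 × 3/4 = 97.5
  wrinkled: 130 × 1/4 = 32.5
χ² = Σ (O − E)² / E
  round: (96 − 97.5)² / 97.5 = 0.0231
  wrinkled: (34 − 32.5)² / 32.5 = 0.0692
χ² = 0.0231 + 0.0692 = 0.0923 ≈ 0.092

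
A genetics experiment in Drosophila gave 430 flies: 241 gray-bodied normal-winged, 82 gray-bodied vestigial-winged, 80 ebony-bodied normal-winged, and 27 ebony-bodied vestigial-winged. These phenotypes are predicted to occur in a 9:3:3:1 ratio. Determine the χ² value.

The 9:3:3:1 ratio has 16 parts, so with N = 430 the expected counts are:
  gray-bodied normal-winged: 430 × 9/16 = 241.875
  gray-bodied vestigial-winged: 430 × 3/16 = 80.625
  ebony-bodied normal-winged: 430 × 3/16 = 80.625
  ebony-bodied vestigial-winged: 430 × 1/16 = 26.875
χ² = Σ (O − E)² / E
  gray-bodied normal-winged: (241 − 241.875)² / 241.875 = 0.0032
  gray-bodied vestigial-winged: (82 − 80.625)² / 80.625 = 0.0234
  ebony-bodied normal-winged: (80 − 80.625)² / 80.625 = 0.0048
  ebony-bodied vestigial-winged: (27 − 26.875)² / 26.875 = 0.0006
χ² = 0.0032 + 0.0234 + 0.0048 + 0.0006 = 0.032

0.032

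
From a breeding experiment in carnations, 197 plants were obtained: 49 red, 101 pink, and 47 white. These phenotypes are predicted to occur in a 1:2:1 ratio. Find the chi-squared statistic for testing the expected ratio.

Expected counts for N = 197 under a 1:2:1 ratio (total parts = 4):
  red: 197 × 1/4 = 49.25
  pink: 197 × 2/4 = 98.5
  white: 197 × 1/4 = 49.25
χ² = Σ (O − E)² / E
  red: (49 − 49.25)² / 49.25 = 0.0013
  pink: (101 − 98.5)² / 98.5 = 0.0635
  white: (47 − 49.25)² / 49.25 = 0.1028
χ² = 0.0013 + 0.0635 + 0.1028 = 0.1676 ≈ 0.168

0.168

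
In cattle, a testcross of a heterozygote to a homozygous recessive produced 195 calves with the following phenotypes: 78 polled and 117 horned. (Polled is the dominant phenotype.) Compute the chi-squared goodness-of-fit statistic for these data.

A testcross of a heterozygote (Aa × aa) gives a 1:1 phenotypic ratio.
Total ratio parts = 2. Expected numbers out of 195:
  polled: 195 × 1/2 = 97.5
  horned: 195 × 1/2 = 97.5
χ² = Σ (O − E)² / E
  polled: (78 − 97.5)² / 97.5 = 3.9000
  horned: (117 − 97.5)² / 97.5 = 3.9000
χ² = 3.9000 + 3.9000 = 7.800

7.800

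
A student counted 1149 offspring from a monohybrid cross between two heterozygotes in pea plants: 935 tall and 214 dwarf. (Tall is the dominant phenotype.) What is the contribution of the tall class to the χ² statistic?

6.226

For a monohybrid cross between heterozygotes with complete dominance, the expected phenotypic ratio is 3:1.
Under the 3:1 hypothesis (Σ ratio = 4, N = 1149):
  tall: 1149 × 3/4 = 861.75
  dwarf: 1149 × 1/4 = 287.25
Contribution of tall: (935 − 861.75)² / 861.75 = 6.2264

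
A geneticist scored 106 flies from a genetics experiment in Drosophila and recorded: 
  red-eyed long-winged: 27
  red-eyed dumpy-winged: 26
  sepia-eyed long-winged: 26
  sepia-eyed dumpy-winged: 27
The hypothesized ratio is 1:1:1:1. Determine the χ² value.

Total ratio parts = 4. Expected numbers out of 106:
  red-eyed long-winged: 106 × 1/4 = 26.5
  red-eyed dumpy-winged: 106 × 1/4 = 26.5
  sepia-eyed long-winged: 106 × 1/4 = 26.5
  sepia-eyed dumpy-winged: 106 × 1/4 = 26.5
χ² = Σ (O − E)² / E
  red-eyed long-winged: (27 − 26.5)² / 26.5 = 0.0094
  red-eyed dumpy-winged: (26 − 26.5)² / 26.5 = 0.0094
  sepia-eyed long-winged: (26 − 26.5)² / 26.5 = 0.0094
  sepia-eyed dumpy-winged: (27 − 26.5)² / 26.5 = 0.0094
χ² = 0.0094 + 0.0094 + 0.0094 + 0.0094 = 0.0376 ≈ 0.038

0.038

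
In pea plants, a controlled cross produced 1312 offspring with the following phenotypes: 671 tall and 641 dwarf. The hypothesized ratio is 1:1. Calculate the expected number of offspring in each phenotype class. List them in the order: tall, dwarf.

The 1:1 ratio has 2 parts, so with N = 1312 the expected counts are:
  tall: 1312 × 1/2 = 656
  dwarf: 1312 × 1/2 = 656

656, 656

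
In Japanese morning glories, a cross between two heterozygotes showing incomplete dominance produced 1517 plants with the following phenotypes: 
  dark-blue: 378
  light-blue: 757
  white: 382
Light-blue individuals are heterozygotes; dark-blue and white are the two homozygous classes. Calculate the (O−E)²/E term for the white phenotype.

0.020

With incomplete dominance, a heterozygote × heterozygote cross gives a 1:2:1 phenotypic ratio.
Total ratio parts = 4. Expected numbers out of 1517:
  dark-blue: 1517 × 1/4 = 379.25
  light-blue: 1517 × 2/4 = 758.5
  white: 1517 × 1/4 = 379.25
Contribution of white: (382 − 379.25)² / 379.25 = 0.0199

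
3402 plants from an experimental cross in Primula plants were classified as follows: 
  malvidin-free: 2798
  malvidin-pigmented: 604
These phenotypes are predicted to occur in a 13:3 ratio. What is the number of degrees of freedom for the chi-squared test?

1

A goodness-of-fit test with 2 phenotype classes has df = 2 − 1 = 1.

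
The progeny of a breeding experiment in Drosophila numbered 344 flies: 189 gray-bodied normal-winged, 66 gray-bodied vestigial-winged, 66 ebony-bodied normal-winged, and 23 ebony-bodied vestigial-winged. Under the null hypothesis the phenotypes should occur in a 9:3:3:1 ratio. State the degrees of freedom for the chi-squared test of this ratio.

A goodness-of-fit test with 4 phenotype classes has df = 4 − 1 = 3.

3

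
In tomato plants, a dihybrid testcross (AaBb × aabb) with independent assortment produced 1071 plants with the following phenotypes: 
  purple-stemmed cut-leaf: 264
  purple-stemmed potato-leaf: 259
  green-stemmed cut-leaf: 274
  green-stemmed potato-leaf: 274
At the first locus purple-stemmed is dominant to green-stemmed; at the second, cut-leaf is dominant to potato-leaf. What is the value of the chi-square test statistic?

0.630

A dihybrid testcross with independent assortment gives a 1:1:1:1 ratio.
The 1:1:1:1 ratio has 4 parts, so with N = 1071 the expected counts are:
  purple-stemmed cut-leaf: 1071 × 1/4 = 267.75
  purple-stemmed potato-leaf: 1071 × 1/4 = 267.75
  green-stemmed cut-leaf: 1071 × 1/4 = 267.75
  green-stemmed potato-leaf: 1071 × 1/4 = 267.75
χ² = Σ (O − E)² / E
  purple-stemmed cut-leaf: (264 − 267.75)² / 267.75 = 0.0525
  purple-stemmed potato-leaf: (259 − 267.75)² / 267.75 = 0.2859
  green-stemmed cut-leaf: (274 − 267.75)² / 267.75 = 0.1459
  green-stemmed potato-leaf: (274 − 267.75)² / 267.75 = 0.1459
χ² = 0.0525 + 0.2859 + 0.1459 + 0.1459 = 0.6302 ≈ 0.630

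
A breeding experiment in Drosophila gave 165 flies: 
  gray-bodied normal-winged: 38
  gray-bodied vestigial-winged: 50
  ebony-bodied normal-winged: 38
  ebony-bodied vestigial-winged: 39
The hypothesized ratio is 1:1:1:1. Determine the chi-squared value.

2.491

Total ratio parts = 4. Expected numbers out of 165:
  gray-bodied normal-winged: 165 × 1/4 = 41.25
  gray-bodied vestigial-winged: 165 × 1/4 = 41.25
  ebony-bodied normal-winged: 165 × 1/4 = 41.25
  ebony-bodied vestigial-winged: 165 × 1/4 = 41.25
χ² = Σ (O − E)² / E
  gray-bodied normal-winged: (38 − 41.25)² / 41.25 = 0.2561
  gray-bodied vestigial-winged: (50 − 41.25)² / 41.25 = 1.8561
  ebony-bodied normal-winged: (38 − 41.25)² / 41.25 = 0.2561
  ebony-bodied vestigial-winged: (39 − 41.25)² / 41.25 = 0.1227
χ² = 0.2561 + 1.8561 + 0.2561 + 0.1227 = 2.491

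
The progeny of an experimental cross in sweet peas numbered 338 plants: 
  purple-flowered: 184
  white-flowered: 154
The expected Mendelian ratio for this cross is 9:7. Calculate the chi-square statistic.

0.451

Expected counts for N = 338 under a 9:7 ratio (total parts = 16):
  purple-flowered: 338 × 9/16 = 190.125
  white-flowered: 338 × 7/16 = 147.875
χ² = Σ (O − E)² / E
  purple-flowered: (184 − 190.125)² / 190.125 = 0.1973
  white-flowered: (154 − 147.875)² / 147.875 = 0.2537
χ² = 0.1973 + 0.2537 = 0.451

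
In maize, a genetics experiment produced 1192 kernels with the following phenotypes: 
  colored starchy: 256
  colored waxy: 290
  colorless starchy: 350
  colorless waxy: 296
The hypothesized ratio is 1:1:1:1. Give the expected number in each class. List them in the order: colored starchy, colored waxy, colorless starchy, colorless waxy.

298, 298, 298, 298

The 1:1:1:1 ratio has 4 parts, so with N = 1192 the expected counts are:
  colored starchy: 1192 × 1/4 = 298
  colored waxy: 1192 × 1/4 = 298
  colorless starchy: 1192 × 1/4 = 298
  colorless waxy: 1192 × 1/4 = 298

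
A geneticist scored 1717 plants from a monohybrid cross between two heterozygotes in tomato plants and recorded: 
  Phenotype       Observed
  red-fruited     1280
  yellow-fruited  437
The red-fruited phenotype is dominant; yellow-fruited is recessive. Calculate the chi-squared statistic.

0.187

For a monohybrid cross between heterozygotes with complete dominance, the expected phenotypic ratio is 3:1.
The 3:1 ratio has 4 parts, so with N = 1717 the expected counts are:
  red-fruited: 1717 × 3/4 = 1287.75
  yellow-fruited: 1717 × 1/4 = 429.25
χ² = Σ (O − E)² / E
  red-fruited: (1280 − 1287.75)² / 1287.75 = 0.0466
  yellow-fruited: (437 − 429.25)² / 429.25 = 0.1399
χ² = 0.0466 + 0.1399 = 0.1865 ≈ 0.187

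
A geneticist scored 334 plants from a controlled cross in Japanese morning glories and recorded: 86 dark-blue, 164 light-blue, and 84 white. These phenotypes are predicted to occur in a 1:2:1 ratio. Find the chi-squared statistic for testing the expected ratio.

Expected counts for N = 334 under a 1:2:1 ratio (total parts = 4):
  dark-blue: 334 × 1/4 = 83.5
  light-blue: 334 × 2/4 = 167
  white: 334 × 1/4 = 83.5
χ² = Σ (O − E)² / E
  dark-blue: (86 − 83.5)² / 83.5 = 0.0749
  light-blue: (164 − 167)² / 167 = 0.0539
  white: (84 − 83.5)² / 83.5 = 0.0030
χ² = 0.0749 + 0.0539 + 0.0030 = 0.1318 ≈ 0.132

0.132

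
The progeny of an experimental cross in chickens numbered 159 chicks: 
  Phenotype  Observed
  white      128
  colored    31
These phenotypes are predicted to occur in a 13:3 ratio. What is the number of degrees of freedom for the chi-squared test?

A goodness-of-fit test with 2 phenotype classes has df = 2 − 1 = 1.

1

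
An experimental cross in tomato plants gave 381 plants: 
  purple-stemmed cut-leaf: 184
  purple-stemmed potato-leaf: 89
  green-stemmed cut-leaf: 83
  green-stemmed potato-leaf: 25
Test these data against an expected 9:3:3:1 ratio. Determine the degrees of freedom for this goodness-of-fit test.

3

A goodness-of-fit test with 4 phenotype classes has df = 4 − 1 = 3.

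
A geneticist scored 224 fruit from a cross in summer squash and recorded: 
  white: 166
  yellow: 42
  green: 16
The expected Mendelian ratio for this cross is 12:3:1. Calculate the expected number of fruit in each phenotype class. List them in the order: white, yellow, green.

The 12:3:1 ratio has 16 parts, so with N = 224 the expected counts are:
  white: 224 × 12/16 = 168
  yellow: 224 × 3/16 = 42
  green: 224 × 1/16 = 14

168, 42, 14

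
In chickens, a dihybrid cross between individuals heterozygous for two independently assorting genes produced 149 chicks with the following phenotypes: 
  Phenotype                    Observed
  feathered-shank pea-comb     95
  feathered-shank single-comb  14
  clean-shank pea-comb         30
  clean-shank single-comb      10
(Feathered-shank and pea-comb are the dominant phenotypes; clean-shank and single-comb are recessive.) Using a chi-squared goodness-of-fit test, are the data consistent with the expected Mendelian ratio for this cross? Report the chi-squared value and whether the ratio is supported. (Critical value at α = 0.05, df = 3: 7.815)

8.650; not consistent

A dihybrid F₂ with independent assortment and complete dominance at both loci gives a 9:3:3:1 phenotypic ratio.
Total ratio parts = 16. Expected numbers out of 149:
  feathered-shank pea-comb: 149 × 9/16 = 83.8125
  feathered-shank single-comb: 149 × 3/16 = 27.9375
  clean-shank pea-comb: 149 × 3/16 = 27.9375
  clean-shank single-comb: 149 × 1/16 = 9.3125
χ² = Σ (O − E)² / E
  feathered-shank pea-comb: (95 − 83.8125)² / 83.8125 = 1.4933
  feathered-shank single-comb: (14 − 27.9375)² / 27.9375 = 6.9532
  clean-shank pea-comb: (30 − 27.9375)² / 27.9375 = 0.1523
  clean-shank single-comb: (10 − 9.3125)² / 9.3125 = 0.0508
χ² = 1.4933 + 6.9532 + 0.1523 + 0.0508 = 8.6496 ≈ 8.650
Degrees of freedom = 4 − 1 = 3; critical value at α = 0.05 is 7.815.
Since 8.650 > 7.815, we reject the null hypothesis — the data do not fit the 9:3:3:1 ratio.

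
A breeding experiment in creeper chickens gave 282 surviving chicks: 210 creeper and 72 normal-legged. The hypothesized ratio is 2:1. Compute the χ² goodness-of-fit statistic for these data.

Under the 2:1 hypothesis (Σ ratio = 3, N = 282):
  creeper: 282 × 2/3 = 188
  normal-legged: 282 × 1/3 = 94
χ² = Σ (O − E)² / E
  creeper: (210 − 188)² / 188 = 2.5745
  normal-legged: (72 − 94)² / 94 = 5.1489
χ² = 2.5745 + 5.1489 = 7.7234 ≈ 7.723

7.723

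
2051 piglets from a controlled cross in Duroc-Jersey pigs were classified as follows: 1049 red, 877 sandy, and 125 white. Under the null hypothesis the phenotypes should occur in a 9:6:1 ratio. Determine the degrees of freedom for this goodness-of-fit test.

2

A goodness-of-fit test with 3 phenotype classes has df = 3 − 1 = 2.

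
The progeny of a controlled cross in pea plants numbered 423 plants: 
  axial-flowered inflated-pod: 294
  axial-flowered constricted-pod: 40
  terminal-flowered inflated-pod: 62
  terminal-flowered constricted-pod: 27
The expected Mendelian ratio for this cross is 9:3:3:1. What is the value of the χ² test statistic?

The 9:3:3:1 ratio has 16 parts, so with N = 423 the expected counts are:
  axial-flowered inflated-pod: 423 × 9/16 = 237.9375
  axial-flowered constricted-pod: 423 × 3/16 = 79.3125
  terminal-flowered inflated-pod: 423 × 3/16 = 79.3125
  terminal-flowered constricted-pod: 423 × 1/16 = 26.4375
χ² = Σ (O − E)² / E
  axial-flowered inflated-pod: (294 − 237.9375)² / 237.9375 = 13.2094
  axial-flowered constricted-pod: (40 − 79.3125)² / 79.3125 = 19.4859
  terminal-flowered inflated-pod: (62 − 79.3125)² / 79.3125 = 3.7790
  terminal-flowered constricted-pod: (27 − 26.4375)² / 26.4375 = 0.0120
χ² = 13.2094 + 19.4859 + 3.7790 + 0.0120 = 36.4863 ≈ 36.486

36.486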